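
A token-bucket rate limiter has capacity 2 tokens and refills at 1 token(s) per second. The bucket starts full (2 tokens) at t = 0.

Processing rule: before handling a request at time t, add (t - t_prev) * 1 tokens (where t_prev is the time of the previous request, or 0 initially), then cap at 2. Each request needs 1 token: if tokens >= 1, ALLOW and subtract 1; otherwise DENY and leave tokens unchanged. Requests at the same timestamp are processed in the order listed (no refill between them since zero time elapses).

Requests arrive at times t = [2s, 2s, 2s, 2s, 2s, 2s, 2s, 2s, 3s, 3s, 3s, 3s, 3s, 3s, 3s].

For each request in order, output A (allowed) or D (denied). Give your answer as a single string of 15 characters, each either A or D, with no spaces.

Simulating step by step:
  req#1 t=2s: ALLOW
  req#2 t=2s: ALLOW
  req#3 t=2s: DENY
  req#4 t=2s: DENY
  req#5 t=2s: DENY
  req#6 t=2s: DENY
  req#7 t=2s: DENY
  req#8 t=2s: DENY
  req#9 t=3s: ALLOW
  req#10 t=3s: DENY
  req#11 t=3s: DENY
  req#12 t=3s: DENY
  req#13 t=3s: DENY
  req#14 t=3s: DENY
  req#15 t=3s: DENY

Answer: AADDDDDDADDDDDD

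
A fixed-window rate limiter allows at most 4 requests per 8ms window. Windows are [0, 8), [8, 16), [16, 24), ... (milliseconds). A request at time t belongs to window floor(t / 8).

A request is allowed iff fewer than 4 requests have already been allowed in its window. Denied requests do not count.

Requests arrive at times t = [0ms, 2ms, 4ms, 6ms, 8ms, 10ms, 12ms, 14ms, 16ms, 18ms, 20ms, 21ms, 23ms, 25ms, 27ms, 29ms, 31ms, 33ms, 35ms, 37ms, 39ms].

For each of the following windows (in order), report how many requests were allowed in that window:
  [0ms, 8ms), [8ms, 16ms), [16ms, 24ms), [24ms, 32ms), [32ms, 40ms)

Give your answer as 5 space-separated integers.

Processing requests:
  req#1 t=0ms (window 0): ALLOW
  req#2 t=2ms (window 0): ALLOW
  req#3 t=4ms (window 0): ALLOW
  req#4 t=6ms (window 0): ALLOW
  req#5 t=8ms (window 1): ALLOW
  req#6 t=10ms (window 1): ALLOW
  req#7 t=12ms (window 1): ALLOW
  req#8 t=14ms (window 1): ALLOW
  req#9 t=16ms (window 2): ALLOW
  req#10 t=18ms (window 2): ALLOW
  req#11 t=20ms (window 2): ALLOW
  req#12 t=21ms (window 2): ALLOW
  req#13 t=23ms (window 2): DENY
  req#14 t=25ms (window 3): ALLOW
  req#15 t=27ms (window 3): ALLOW
  req#16 t=29ms (window 3): ALLOW
  req#17 t=31ms (window 3): ALLOW
  req#18 t=33ms (window 4): ALLOW
  req#19 t=35ms (window 4): ALLOW
  req#20 t=37ms (window 4): ALLOW
  req#21 t=39ms (window 4): ALLOW

Allowed counts by window: 4 4 4 4 4

Answer: 4 4 4 4 4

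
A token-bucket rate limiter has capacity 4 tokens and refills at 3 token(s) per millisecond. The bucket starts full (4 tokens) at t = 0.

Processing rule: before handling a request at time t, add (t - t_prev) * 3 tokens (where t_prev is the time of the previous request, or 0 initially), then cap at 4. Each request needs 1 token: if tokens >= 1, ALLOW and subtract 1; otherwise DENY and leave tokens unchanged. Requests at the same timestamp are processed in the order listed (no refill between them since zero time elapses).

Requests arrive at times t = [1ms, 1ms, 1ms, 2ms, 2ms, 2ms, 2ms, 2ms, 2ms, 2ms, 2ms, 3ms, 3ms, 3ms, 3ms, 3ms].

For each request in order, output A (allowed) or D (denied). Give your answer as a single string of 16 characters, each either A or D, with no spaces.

Answer: AAAAAAADDDDAAADD

Derivation:
Simulating step by step:
  req#1 t=1ms: ALLOW
  req#2 t=1ms: ALLOW
  req#3 t=1ms: ALLOW
  req#4 t=2ms: ALLOW
  req#5 t=2ms: ALLOW
  req#6 t=2ms: ALLOW
  req#7 t=2ms: ALLOW
  req#8 t=2ms: DENY
  req#9 t=2ms: DENY
  req#10 t=2ms: DENY
  req#11 t=2ms: DENY
  req#12 t=3ms: ALLOW
  req#13 t=3ms: ALLOW
  req#14 t=3ms: ALLOW
  req#15 t=3ms: DENY
  req#16 t=3ms: DENY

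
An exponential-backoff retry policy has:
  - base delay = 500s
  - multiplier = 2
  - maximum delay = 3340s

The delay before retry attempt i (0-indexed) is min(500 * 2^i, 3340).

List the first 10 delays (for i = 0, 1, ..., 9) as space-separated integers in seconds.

Computing each delay:
  i=0: min(500*2^0, 3340) = 500
  i=1: min(500*2^1, 3340) = 1000
  i=2: min(500*2^2, 3340) = 2000
  i=3: min(500*2^3, 3340) = 3340
  i=4: min(500*2^4, 3340) = 3340
  i=5: min(500*2^5, 3340) = 3340
  i=6: min(500*2^6, 3340) = 3340
  i=7: min(500*2^7, 3340) = 3340
  i=8: min(500*2^8, 3340) = 3340
  i=9: min(500*2^9, 3340) = 3340

Answer: 500 1000 2000 3340 3340 3340 3340 3340 3340 3340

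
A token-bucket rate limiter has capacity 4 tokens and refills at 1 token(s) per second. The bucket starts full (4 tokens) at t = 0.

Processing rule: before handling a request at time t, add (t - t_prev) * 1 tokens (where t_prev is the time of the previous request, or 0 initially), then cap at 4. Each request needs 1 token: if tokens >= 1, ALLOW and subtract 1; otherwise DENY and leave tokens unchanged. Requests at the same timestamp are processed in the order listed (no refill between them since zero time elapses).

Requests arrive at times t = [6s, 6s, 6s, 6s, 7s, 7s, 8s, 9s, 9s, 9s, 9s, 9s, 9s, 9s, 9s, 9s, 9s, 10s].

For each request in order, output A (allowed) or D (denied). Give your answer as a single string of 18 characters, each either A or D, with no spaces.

Simulating step by step:
  req#1 t=6s: ALLOW
  req#2 t=6s: ALLOW
  req#3 t=6s: ALLOW
  req#4 t=6s: ALLOW
  req#5 t=7s: ALLOW
  req#6 t=7s: DENY
  req#7 t=8s: ALLOW
  req#8 t=9s: ALLOW
  req#9 t=9s: DENY
  req#10 t=9s: DENY
  req#11 t=9s: DENY
  req#12 t=9s: DENY
  req#13 t=9s: DENY
  req#14 t=9s: DENY
  req#15 t=9s: DENY
  req#16 t=9s: DENY
  req#17 t=9s: DENY
  req#18 t=10s: ALLOW

Answer: AAAAADAADDDDDDDDDA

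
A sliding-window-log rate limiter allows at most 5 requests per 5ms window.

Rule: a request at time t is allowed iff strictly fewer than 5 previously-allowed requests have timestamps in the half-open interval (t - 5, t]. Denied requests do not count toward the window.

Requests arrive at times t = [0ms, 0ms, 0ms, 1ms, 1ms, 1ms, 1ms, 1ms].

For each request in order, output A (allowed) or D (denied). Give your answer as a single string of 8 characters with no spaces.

Answer: AAAAADDD

Derivation:
Tracking allowed requests in the window:
  req#1 t=0ms: ALLOW
  req#2 t=0ms: ALLOW
  req#3 t=0ms: ALLOW
  req#4 t=1ms: ALLOW
  req#5 t=1ms: ALLOW
  req#6 t=1ms: DENY
  req#7 t=1ms: DENY
  req#8 t=1ms: DENY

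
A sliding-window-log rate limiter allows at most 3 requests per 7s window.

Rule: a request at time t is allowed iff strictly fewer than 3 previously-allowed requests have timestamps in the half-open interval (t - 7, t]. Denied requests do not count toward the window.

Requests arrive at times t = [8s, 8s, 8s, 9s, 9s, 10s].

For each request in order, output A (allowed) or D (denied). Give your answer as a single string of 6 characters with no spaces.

Tracking allowed requests in the window:
  req#1 t=8s: ALLOW
  req#2 t=8s: ALLOW
  req#3 t=8s: ALLOW
  req#4 t=9s: DENY
  req#5 t=9s: DENY
  req#6 t=10s: DENY

Answer: AAADDD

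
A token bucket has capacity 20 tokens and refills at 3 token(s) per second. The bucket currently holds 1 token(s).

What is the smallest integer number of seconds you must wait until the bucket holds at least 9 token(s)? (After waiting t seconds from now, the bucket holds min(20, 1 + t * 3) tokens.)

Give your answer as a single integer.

Need 1 + t * 3 >= 9, so t >= 8/3.
Smallest integer t = ceil(8/3) = 3.

Answer: 3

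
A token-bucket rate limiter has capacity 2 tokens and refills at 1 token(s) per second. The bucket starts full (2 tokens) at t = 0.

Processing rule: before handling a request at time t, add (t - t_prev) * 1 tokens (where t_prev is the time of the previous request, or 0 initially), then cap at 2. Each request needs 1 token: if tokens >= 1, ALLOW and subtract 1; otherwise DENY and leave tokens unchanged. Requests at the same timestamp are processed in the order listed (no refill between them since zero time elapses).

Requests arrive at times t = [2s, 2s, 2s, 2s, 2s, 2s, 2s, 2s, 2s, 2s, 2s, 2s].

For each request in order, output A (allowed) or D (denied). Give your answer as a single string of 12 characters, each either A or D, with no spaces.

Simulating step by step:
  req#1 t=2s: ALLOW
  req#2 t=2s: ALLOW
  req#3 t=2s: DENY
  req#4 t=2s: DENY
  req#5 t=2s: DENY
  req#6 t=2s: DENY
  req#7 t=2s: DENY
  req#8 t=2s: DENY
  req#9 t=2s: DENY
  req#10 t=2s: DENY
  req#11 t=2s: DENY
  req#12 t=2s: DENY

Answer: AADDDDDDDDDD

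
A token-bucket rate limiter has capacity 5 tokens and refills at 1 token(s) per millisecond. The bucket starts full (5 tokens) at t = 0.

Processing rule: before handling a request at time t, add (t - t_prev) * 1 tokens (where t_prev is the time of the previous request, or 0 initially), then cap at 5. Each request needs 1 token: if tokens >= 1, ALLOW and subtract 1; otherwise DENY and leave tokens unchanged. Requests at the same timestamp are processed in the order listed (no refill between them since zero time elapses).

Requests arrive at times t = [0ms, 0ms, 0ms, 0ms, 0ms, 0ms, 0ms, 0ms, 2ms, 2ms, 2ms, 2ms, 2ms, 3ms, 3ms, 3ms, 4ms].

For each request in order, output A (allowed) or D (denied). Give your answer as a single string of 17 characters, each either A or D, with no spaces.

Answer: AAAAADDDAADDDADDA

Derivation:
Simulating step by step:
  req#1 t=0ms: ALLOW
  req#2 t=0ms: ALLOW
  req#3 t=0ms: ALLOW
  req#4 t=0ms: ALLOW
  req#5 t=0ms: ALLOW
  req#6 t=0ms: DENY
  req#7 t=0ms: DENY
  req#8 t=0ms: DENY
  req#9 t=2ms: ALLOW
  req#10 t=2ms: ALLOW
  req#11 t=2ms: DENY
  req#12 t=2ms: DENY
  req#13 t=2ms: DENY
  req#14 t=3ms: ALLOW
  req#15 t=3ms: DENY
  req#16 t=3ms: DENY
  req#17 t=4ms: ALLOW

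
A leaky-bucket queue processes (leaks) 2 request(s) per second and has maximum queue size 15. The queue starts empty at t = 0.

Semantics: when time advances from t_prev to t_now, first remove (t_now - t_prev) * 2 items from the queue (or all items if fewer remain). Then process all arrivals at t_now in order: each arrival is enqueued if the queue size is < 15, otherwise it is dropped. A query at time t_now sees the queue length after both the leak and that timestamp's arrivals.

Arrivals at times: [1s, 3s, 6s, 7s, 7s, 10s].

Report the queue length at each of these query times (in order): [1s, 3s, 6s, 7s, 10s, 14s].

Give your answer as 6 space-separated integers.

Queue lengths at query times:
  query t=1s: backlog = 1
  query t=3s: backlog = 1
  query t=6s: backlog = 1
  query t=7s: backlog = 2
  query t=10s: backlog = 1
  query t=14s: backlog = 0

Answer: 1 1 1 2 1 0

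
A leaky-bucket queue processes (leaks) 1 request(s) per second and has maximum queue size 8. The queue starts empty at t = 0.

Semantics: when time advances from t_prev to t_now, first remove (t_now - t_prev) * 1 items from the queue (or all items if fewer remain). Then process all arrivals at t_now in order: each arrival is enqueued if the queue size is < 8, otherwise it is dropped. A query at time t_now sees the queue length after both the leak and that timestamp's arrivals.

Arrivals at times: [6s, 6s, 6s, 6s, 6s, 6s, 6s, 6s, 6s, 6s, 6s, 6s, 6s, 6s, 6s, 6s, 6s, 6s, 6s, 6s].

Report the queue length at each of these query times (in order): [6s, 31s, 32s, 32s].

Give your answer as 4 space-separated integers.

Answer: 8 0 0 0

Derivation:
Queue lengths at query times:
  query t=6s: backlog = 8
  query t=31s: backlog = 0
  query t=32s: backlog = 0
  query t=32s: backlog = 0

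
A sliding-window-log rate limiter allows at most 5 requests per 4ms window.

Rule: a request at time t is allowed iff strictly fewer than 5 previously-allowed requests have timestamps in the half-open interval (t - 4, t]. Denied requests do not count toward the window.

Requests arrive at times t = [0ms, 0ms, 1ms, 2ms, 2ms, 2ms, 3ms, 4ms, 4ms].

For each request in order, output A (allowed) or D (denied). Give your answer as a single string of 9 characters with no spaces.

Tracking allowed requests in the window:
  req#1 t=0ms: ALLOW
  req#2 t=0ms: ALLOW
  req#3 t=1ms: ALLOW
  req#4 t=2ms: ALLOW
  req#5 t=2ms: ALLOW
  req#6 t=2ms: DENY
  req#7 t=3ms: DENY
  req#8 t=4ms: ALLOW
  req#9 t=4ms: ALLOW

Answer: AAAAADDAA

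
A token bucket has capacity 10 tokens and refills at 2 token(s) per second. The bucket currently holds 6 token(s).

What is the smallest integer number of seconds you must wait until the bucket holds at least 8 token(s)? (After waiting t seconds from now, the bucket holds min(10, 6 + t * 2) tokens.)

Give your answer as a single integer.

Need 6 + t * 2 >= 8, so t >= 2/2.
Smallest integer t = ceil(2/2) = 1.

Answer: 1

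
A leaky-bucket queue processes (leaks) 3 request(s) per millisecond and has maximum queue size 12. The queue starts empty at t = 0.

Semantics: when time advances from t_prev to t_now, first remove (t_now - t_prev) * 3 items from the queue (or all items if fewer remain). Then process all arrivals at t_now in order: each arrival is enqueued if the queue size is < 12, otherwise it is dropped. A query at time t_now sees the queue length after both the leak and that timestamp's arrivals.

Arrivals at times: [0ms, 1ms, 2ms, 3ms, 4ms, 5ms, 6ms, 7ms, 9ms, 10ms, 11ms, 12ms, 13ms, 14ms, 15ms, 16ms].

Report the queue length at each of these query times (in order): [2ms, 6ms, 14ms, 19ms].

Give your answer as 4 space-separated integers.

Queue lengths at query times:
  query t=2ms: backlog = 1
  query t=6ms: backlog = 1
  query t=14ms: backlog = 1
  query t=19ms: backlog = 0

Answer: 1 1 1 0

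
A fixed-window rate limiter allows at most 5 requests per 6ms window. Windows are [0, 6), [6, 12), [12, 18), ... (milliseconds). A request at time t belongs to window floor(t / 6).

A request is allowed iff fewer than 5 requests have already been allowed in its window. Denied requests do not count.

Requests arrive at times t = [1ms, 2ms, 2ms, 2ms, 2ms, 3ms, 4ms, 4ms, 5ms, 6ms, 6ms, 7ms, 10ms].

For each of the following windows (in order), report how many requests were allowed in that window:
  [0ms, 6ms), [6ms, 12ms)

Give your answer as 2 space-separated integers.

Processing requests:
  req#1 t=1ms (window 0): ALLOW
  req#2 t=2ms (window 0): ALLOW
  req#3 t=2ms (window 0): ALLOW
  req#4 t=2ms (window 0): ALLOW
  req#5 t=2ms (window 0): ALLOW
  req#6 t=3ms (window 0): DENY
  req#7 t=4ms (window 0): DENY
  req#8 t=4ms (window 0): DENY
  req#9 t=5ms (window 0): DENY
  req#10 t=6ms (window 1): ALLOW
  req#11 t=6ms (window 1): ALLOW
  req#12 t=7ms (window 1): ALLOW
  req#13 t=10ms (window 1): ALLOW

Allowed counts by window: 5 4

Answer: 5 4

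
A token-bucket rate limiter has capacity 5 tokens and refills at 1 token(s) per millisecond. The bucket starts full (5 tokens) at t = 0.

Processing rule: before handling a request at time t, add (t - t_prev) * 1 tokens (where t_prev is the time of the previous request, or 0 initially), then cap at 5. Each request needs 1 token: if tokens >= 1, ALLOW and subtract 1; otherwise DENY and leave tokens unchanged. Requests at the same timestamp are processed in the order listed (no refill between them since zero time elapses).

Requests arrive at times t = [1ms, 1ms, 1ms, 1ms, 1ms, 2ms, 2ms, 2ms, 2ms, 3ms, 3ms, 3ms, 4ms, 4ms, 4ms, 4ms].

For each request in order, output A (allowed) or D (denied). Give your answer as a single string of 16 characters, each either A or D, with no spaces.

Simulating step by step:
  req#1 t=1ms: ALLOW
  req#2 t=1ms: ALLOW
  req#3 t=1ms: ALLOW
  req#4 t=1ms: ALLOW
  req#5 t=1ms: ALLOW
  req#6 t=2ms: ALLOW
  req#7 t=2ms: DENY
  req#8 t=2ms: DENY
  req#9 t=2ms: DENY
  req#10 t=3ms: ALLOW
  req#11 t=3ms: DENY
  req#12 t=3ms: DENY
  req#13 t=4ms: ALLOW
  req#14 t=4ms: DENY
  req#15 t=4ms: DENY
  req#16 t=4ms: DENY

Answer: AAAAAADDDADDADDD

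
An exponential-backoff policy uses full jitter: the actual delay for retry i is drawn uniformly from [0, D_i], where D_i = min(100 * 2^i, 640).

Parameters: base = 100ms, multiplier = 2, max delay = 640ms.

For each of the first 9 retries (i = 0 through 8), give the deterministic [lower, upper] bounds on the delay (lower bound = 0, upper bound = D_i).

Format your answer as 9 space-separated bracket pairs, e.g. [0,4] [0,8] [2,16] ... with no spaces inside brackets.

Answer: [0,100] [0,200] [0,400] [0,640] [0,640] [0,640] [0,640] [0,640] [0,640]

Derivation:
Computing bounds per retry:
  i=0: D_i=min(100*2^0,640)=100, bounds=[0,100]
  i=1: D_i=min(100*2^1,640)=200, bounds=[0,200]
  i=2: D_i=min(100*2^2,640)=400, bounds=[0,400]
  i=3: D_i=min(100*2^3,640)=640, bounds=[0,640]
  i=4: D_i=min(100*2^4,640)=640, bounds=[0,640]
  i=5: D_i=min(100*2^5,640)=640, bounds=[0,640]
  i=6: D_i=min(100*2^6,640)=640, bounds=[0,640]
  i=7: D_i=min(100*2^7,640)=640, bounds=[0,640]
  i=8: D_i=min(100*2^8,640)=640, bounds=[0,640]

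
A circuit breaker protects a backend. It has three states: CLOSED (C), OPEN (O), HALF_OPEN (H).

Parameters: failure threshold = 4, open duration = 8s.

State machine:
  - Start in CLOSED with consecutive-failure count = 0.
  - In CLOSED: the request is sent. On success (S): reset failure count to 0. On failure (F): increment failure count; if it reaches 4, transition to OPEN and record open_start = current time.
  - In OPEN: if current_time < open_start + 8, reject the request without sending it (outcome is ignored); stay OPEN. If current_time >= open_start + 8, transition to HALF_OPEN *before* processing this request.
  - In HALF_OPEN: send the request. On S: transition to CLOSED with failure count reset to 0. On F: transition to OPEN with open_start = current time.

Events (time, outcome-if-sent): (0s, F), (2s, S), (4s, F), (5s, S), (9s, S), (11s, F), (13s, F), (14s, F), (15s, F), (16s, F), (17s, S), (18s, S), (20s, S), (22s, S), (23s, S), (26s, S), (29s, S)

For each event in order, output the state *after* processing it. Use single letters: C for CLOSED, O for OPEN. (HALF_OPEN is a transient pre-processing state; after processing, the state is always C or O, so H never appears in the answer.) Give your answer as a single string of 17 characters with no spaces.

Answer: CCCCCCCCOOOOOOCCC

Derivation:
State after each event:
  event#1 t=0s outcome=F: state=CLOSED
  event#2 t=2s outcome=S: state=CLOSED
  event#3 t=4s outcome=F: state=CLOSED
  event#4 t=5s outcome=S: state=CLOSED
  event#5 t=9s outcome=S: state=CLOSED
  event#6 t=11s outcome=F: state=CLOSED
  event#7 t=13s outcome=F: state=CLOSED
  event#8 t=14s outcome=F: state=CLOSED
  event#9 t=15s outcome=F: state=OPEN
  event#10 t=16s outcome=F: state=OPEN
  event#11 t=17s outcome=S: state=OPEN
  event#12 t=18s outcome=S: state=OPEN
  event#13 t=20s outcome=S: state=OPEN
  event#14 t=22s outcome=S: state=OPEN
  event#15 t=23s outcome=S: state=CLOSED
  event#16 t=26s outcome=S: state=CLOSED
  event#17 t=29s outcome=S: state=CLOSED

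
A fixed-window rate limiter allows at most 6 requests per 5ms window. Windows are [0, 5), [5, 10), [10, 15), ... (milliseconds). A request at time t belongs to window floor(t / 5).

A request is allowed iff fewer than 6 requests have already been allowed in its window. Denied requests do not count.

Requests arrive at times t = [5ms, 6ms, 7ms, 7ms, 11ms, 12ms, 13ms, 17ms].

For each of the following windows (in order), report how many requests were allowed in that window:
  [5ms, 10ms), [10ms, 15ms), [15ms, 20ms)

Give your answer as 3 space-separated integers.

Answer: 4 3 1

Derivation:
Processing requests:
  req#1 t=5ms (window 1): ALLOW
  req#2 t=6ms (window 1): ALLOW
  req#3 t=7ms (window 1): ALLOW
  req#4 t=7ms (window 1): ALLOW
  req#5 t=11ms (window 2): ALLOW
  req#6 t=12ms (window 2): ALLOW
  req#7 t=13ms (window 2): ALLOW
  req#8 t=17ms (window 3): ALLOW

Allowed counts by window: 4 3 1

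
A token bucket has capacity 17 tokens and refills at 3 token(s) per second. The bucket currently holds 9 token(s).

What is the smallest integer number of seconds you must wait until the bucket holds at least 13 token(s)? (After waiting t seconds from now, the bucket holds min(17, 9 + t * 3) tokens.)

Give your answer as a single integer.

Answer: 2

Derivation:
Need 9 + t * 3 >= 13, so t >= 4/3.
Smallest integer t = ceil(4/3) = 2.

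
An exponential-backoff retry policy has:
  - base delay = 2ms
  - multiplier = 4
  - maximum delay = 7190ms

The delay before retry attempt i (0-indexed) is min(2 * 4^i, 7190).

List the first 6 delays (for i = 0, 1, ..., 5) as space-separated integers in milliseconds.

Computing each delay:
  i=0: min(2*4^0, 7190) = 2
  i=1: min(2*4^1, 7190) = 8
  i=2: min(2*4^2, 7190) = 32
  i=3: min(2*4^3, 7190) = 128
  i=4: min(2*4^4, 7190) = 512
  i=5: min(2*4^5, 7190) = 2048

Answer: 2 8 32 128 512 2048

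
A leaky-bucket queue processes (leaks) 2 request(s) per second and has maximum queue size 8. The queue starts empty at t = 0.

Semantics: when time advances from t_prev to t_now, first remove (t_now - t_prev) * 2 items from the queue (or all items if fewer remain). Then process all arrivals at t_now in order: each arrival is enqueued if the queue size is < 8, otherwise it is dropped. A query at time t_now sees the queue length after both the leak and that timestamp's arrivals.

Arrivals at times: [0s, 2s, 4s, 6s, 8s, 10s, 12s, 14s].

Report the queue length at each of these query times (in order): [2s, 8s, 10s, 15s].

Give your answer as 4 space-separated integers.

Answer: 1 1 1 0

Derivation:
Queue lengths at query times:
  query t=2s: backlog = 1
  query t=8s: backlog = 1
  query t=10s: backlog = 1
  query t=15s: backlog = 0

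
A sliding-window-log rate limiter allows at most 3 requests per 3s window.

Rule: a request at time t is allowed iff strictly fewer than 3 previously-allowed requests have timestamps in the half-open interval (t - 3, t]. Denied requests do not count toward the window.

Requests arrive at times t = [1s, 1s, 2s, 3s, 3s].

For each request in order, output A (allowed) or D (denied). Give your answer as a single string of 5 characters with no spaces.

Answer: AAADD

Derivation:
Tracking allowed requests in the window:
  req#1 t=1s: ALLOW
  req#2 t=1s: ALLOW
  req#3 t=2s: ALLOW
  req#4 t=3s: DENY
  req#5 t=3s: DENY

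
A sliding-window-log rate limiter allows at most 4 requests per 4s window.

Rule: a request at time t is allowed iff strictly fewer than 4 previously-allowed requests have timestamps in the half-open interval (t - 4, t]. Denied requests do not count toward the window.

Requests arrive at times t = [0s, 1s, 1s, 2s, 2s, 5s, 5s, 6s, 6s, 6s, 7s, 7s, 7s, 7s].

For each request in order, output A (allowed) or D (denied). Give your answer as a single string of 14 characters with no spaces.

Tracking allowed requests in the window:
  req#1 t=0s: ALLOW
  req#2 t=1s: ALLOW
  req#3 t=1s: ALLOW
  req#4 t=2s: ALLOW
  req#5 t=2s: DENY
  req#6 t=5s: ALLOW
  req#7 t=5s: ALLOW
  req#8 t=6s: ALLOW
  req#9 t=6s: ALLOW
  req#10 t=6s: DENY
  req#11 t=7s: DENY
  req#12 t=7s: DENY
  req#13 t=7s: DENY
  req#14 t=7s: DENY

Answer: AAAADAAAADDDDD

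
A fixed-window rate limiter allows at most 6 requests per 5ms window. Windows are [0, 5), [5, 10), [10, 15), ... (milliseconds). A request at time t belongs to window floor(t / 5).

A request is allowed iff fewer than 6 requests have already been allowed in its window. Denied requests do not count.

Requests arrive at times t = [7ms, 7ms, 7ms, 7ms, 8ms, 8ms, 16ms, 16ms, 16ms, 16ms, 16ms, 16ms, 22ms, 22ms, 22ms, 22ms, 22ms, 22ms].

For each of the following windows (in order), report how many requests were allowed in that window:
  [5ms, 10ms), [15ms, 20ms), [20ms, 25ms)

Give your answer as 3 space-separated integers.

Processing requests:
  req#1 t=7ms (window 1): ALLOW
  req#2 t=7ms (window 1): ALLOW
  req#3 t=7ms (window 1): ALLOW
  req#4 t=7ms (window 1): ALLOW
  req#5 t=8ms (window 1): ALLOW
  req#6 t=8ms (window 1): ALLOW
  req#7 t=16ms (window 3): ALLOW
  req#8 t=16ms (window 3): ALLOW
  req#9 t=16ms (window 3): ALLOW
  req#10 t=16ms (window 3): ALLOW
  req#11 t=16ms (window 3): ALLOW
  req#12 t=16ms (window 3): ALLOW
  req#13 t=22ms (window 4): ALLOW
  req#14 t=22ms (window 4): ALLOW
  req#15 t=22ms (window 4): ALLOW
  req#16 t=22ms (window 4): ALLOW
  req#17 t=22ms (window 4): ALLOW
  req#18 t=22ms (window 4): ALLOW

Allowed counts by window: 6 6 6

Answer: 6 6 6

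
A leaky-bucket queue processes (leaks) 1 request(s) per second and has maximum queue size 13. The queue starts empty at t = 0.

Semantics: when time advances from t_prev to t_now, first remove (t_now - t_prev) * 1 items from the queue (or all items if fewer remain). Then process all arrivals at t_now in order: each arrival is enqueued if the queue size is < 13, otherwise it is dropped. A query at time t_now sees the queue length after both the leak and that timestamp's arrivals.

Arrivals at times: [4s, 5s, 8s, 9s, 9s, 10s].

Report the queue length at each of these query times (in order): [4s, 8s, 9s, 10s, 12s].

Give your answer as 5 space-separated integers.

Answer: 1 1 2 2 0

Derivation:
Queue lengths at query times:
  query t=4s: backlog = 1
  query t=8s: backlog = 1
  query t=9s: backlog = 2
  query t=10s: backlog = 2
  query t=12s: backlog = 0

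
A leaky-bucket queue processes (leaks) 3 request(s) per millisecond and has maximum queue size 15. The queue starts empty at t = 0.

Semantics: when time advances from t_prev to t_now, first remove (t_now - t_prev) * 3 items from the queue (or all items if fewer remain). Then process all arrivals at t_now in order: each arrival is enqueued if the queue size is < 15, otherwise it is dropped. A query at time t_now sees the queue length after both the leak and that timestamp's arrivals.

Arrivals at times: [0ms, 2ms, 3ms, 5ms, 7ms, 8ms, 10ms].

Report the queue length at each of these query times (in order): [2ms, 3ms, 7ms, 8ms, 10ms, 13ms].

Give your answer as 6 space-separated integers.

Queue lengths at query times:
  query t=2ms: backlog = 1
  query t=3ms: backlog = 1
  query t=7ms: backlog = 1
  query t=8ms: backlog = 1
  query t=10ms: backlog = 1
  query t=13ms: backlog = 0

Answer: 1 1 1 1 1 0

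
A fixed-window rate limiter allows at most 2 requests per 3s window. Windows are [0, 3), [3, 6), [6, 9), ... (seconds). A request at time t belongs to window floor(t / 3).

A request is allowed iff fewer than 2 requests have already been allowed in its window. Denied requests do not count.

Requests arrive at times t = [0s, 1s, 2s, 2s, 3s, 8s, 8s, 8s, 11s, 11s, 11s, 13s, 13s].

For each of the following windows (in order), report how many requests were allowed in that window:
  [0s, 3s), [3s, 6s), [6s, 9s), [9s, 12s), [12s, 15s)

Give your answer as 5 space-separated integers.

Answer: 2 1 2 2 2

Derivation:
Processing requests:
  req#1 t=0s (window 0): ALLOW
  req#2 t=1s (window 0): ALLOW
  req#3 t=2s (window 0): DENY
  req#4 t=2s (window 0): DENY
  req#5 t=3s (window 1): ALLOW
  req#6 t=8s (window 2): ALLOW
  req#7 t=8s (window 2): ALLOW
  req#8 t=8s (window 2): DENY
  req#9 t=11s (window 3): ALLOW
  req#10 t=11s (window 3): ALLOW
  req#11 t=11s (window 3): DENY
  req#12 t=13s (window 4): ALLOW
  req#13 t=13s (window 4): ALLOW

Allowed counts by window: 2 1 2 2 2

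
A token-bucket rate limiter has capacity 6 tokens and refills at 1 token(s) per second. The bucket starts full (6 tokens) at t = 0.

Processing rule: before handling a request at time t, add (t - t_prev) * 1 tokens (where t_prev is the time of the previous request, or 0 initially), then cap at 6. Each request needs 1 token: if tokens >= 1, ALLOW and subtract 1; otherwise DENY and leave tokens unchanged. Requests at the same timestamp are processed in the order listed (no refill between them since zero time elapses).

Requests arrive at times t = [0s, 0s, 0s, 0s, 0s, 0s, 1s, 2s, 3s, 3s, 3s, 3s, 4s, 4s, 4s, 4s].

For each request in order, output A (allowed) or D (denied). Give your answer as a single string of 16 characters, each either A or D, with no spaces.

Answer: AAAAAAAAADDDADDD

Derivation:
Simulating step by step:
  req#1 t=0s: ALLOW
  req#2 t=0s: ALLOW
  req#3 t=0s: ALLOW
  req#4 t=0s: ALLOW
  req#5 t=0s: ALLOW
  req#6 t=0s: ALLOW
  req#7 t=1s: ALLOW
  req#8 t=2s: ALLOW
  req#9 t=3s: ALLOW
  req#10 t=3s: DENY
  req#11 t=3s: DENY
  req#12 t=3s: DENY
  req#13 t=4s: ALLOW
  req#14 t=4s: DENY
  req#15 t=4s: DENY
  req#16 t=4s: DENY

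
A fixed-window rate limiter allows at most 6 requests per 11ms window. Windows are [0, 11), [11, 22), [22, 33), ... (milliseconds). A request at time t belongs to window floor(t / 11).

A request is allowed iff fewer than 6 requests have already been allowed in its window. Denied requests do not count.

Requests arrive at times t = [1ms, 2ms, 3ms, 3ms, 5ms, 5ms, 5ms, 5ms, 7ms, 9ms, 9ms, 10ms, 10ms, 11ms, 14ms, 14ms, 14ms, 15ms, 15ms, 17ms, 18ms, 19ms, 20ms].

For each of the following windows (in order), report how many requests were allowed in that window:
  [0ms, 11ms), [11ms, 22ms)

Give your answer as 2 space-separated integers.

Processing requests:
  req#1 t=1ms (window 0): ALLOW
  req#2 t=2ms (window 0): ALLOW
  req#3 t=3ms (window 0): ALLOW
  req#4 t=3ms (window 0): ALLOW
  req#5 t=5ms (window 0): ALLOW
  req#6 t=5ms (window 0): ALLOW
  req#7 t=5ms (window 0): DENY
  req#8 t=5ms (window 0): DENY
  req#9 t=7ms (window 0): DENY
  req#10 t=9ms (window 0): DENY
  req#11 t=9ms (window 0): DENY
  req#12 t=10ms (window 0): DENY
  req#13 t=10ms (window 0): DENY
  req#14 t=11ms (window 1): ALLOW
  req#15 t=14ms (window 1): ALLOW
  req#16 t=14ms (window 1): ALLOW
  req#17 t=14ms (window 1): ALLOW
  req#18 t=15ms (window 1): ALLOW
  req#19 t=15ms (window 1): ALLOW
  req#20 t=17ms (window 1): DENY
  req#21 t=18ms (window 1): DENY
  req#22 t=19ms (window 1): DENY
  req#23 t=20ms (window 1): DENY

Allowed counts by window: 6 6

Answer: 6 6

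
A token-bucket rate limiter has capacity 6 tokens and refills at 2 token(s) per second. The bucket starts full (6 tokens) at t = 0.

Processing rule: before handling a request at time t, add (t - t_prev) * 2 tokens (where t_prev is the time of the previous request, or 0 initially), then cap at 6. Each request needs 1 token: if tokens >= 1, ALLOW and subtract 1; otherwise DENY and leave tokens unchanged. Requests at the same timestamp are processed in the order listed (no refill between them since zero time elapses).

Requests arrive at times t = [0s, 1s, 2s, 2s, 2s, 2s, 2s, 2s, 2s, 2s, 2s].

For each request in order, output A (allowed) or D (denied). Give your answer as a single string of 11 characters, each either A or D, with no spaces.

Simulating step by step:
  req#1 t=0s: ALLOW
  req#2 t=1s: ALLOW
  req#3 t=2s: ALLOW
  req#4 t=2s: ALLOW
  req#5 t=2s: ALLOW
  req#6 t=2s: ALLOW
  req#7 t=2s: ALLOW
  req#8 t=2s: ALLOW
  req#9 t=2s: DENY
  req#10 t=2s: DENY
  req#11 t=2s: DENY

Answer: AAAAAAAADDD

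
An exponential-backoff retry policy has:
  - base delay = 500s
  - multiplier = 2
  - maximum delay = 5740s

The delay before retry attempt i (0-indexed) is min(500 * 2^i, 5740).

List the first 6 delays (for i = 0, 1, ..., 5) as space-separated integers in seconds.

Computing each delay:
  i=0: min(500*2^0, 5740) = 500
  i=1: min(500*2^1, 5740) = 1000
  i=2: min(500*2^2, 5740) = 2000
  i=3: min(500*2^3, 5740) = 4000
  i=4: min(500*2^4, 5740) = 5740
  i=5: min(500*2^5, 5740) = 5740

Answer: 500 1000 2000 4000 5740 5740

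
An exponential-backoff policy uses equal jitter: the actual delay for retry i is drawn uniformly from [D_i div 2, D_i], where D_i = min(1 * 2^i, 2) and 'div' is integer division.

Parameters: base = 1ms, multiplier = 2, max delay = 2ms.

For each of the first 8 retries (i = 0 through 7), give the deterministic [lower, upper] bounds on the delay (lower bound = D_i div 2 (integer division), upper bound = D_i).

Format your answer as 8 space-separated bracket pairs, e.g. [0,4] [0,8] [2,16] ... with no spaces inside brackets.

Computing bounds per retry:
  i=0: D_i=min(1*2^0,2)=1, bounds=[0,1]
  i=1: D_i=min(1*2^1,2)=2, bounds=[1,2]
  i=2: D_i=min(1*2^2,2)=2, bounds=[1,2]
  i=3: D_i=min(1*2^3,2)=2, bounds=[1,2]
  i=4: D_i=min(1*2^4,2)=2, bounds=[1,2]
  i=5: D_i=min(1*2^5,2)=2, bounds=[1,2]
  i=6: D_i=min(1*2^6,2)=2, bounds=[1,2]
  i=7: D_i=min(1*2^7,2)=2, bounds=[1,2]

Answer: [0,1] [1,2] [1,2] [1,2] [1,2] [1,2] [1,2] [1,2]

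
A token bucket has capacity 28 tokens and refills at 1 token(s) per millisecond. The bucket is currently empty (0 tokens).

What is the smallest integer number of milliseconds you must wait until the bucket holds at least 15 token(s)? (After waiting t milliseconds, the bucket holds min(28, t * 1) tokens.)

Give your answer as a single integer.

Answer: 15

Derivation:
Need t * 1 >= 15, so t >= 15/1.
Smallest integer t = ceil(15/1) = 15.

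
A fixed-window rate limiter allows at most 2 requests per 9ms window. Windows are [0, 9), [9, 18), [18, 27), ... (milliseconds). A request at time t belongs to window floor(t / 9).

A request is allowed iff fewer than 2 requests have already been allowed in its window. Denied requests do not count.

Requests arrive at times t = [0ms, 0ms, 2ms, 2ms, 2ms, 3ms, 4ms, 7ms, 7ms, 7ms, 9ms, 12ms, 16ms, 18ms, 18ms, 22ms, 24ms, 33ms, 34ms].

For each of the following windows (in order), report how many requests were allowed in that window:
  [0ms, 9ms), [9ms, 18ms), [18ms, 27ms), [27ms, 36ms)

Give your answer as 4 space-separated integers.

Processing requests:
  req#1 t=0ms (window 0): ALLOW
  req#2 t=0ms (window 0): ALLOW
  req#3 t=2ms (window 0): DENY
  req#4 t=2ms (window 0): DENY
  req#5 t=2ms (window 0): DENY
  req#6 t=3ms (window 0): DENY
  req#7 t=4ms (window 0): DENY
  req#8 t=7ms (window 0): DENY
  req#9 t=7ms (window 0): DENY
  req#10 t=7ms (window 0): DENY
  req#11 t=9ms (window 1): ALLOW
  req#12 t=12ms (window 1): ALLOW
  req#13 t=16ms (window 1): DENY
  req#14 t=18ms (window 2): ALLOW
  req#15 t=18ms (window 2): ALLOW
  req#16 t=22ms (window 2): DENY
  req#17 t=24ms (window 2): DENY
  req#18 t=33ms (window 3): ALLOW
  req#19 t=34ms (window 3): ALLOW

Allowed counts by window: 2 2 2 2

Answer: 2 2 2 2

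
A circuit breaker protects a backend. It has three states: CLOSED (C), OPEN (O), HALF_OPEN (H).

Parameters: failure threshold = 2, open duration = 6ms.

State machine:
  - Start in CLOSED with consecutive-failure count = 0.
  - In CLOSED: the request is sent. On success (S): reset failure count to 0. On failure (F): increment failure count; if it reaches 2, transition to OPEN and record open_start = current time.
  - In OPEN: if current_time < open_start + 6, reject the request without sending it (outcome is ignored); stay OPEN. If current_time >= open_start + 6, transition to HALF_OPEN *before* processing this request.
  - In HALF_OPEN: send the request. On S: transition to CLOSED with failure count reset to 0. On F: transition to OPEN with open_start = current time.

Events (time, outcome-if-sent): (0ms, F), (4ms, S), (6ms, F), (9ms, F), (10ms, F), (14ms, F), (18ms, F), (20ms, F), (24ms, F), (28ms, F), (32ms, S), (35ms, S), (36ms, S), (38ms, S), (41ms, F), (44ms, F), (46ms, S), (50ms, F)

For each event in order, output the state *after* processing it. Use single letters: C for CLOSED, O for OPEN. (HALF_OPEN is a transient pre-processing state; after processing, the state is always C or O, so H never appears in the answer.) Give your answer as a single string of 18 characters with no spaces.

State after each event:
  event#1 t=0ms outcome=F: state=CLOSED
  event#2 t=4ms outcome=S: state=CLOSED
  event#3 t=6ms outcome=F: state=CLOSED
  event#4 t=9ms outcome=F: state=OPEN
  event#5 t=10ms outcome=F: state=OPEN
  event#6 t=14ms outcome=F: state=OPEN
  event#7 t=18ms outcome=F: state=OPEN
  event#8 t=20ms outcome=F: state=OPEN
  event#9 t=24ms outcome=F: state=OPEN
  event#10 t=28ms outcome=F: state=OPEN
  event#11 t=32ms outcome=S: state=CLOSED
  event#12 t=35ms outcome=S: state=CLOSED
  event#13 t=36ms outcome=S: state=CLOSED
  event#14 t=38ms outcome=S: state=CLOSED
  event#15 t=41ms outcome=F: state=CLOSED
  event#16 t=44ms outcome=F: state=OPEN
  event#17 t=46ms outcome=S: state=OPEN
  event#18 t=50ms outcome=F: state=OPEN

Answer: CCCOOOOOOOCCCCCOOO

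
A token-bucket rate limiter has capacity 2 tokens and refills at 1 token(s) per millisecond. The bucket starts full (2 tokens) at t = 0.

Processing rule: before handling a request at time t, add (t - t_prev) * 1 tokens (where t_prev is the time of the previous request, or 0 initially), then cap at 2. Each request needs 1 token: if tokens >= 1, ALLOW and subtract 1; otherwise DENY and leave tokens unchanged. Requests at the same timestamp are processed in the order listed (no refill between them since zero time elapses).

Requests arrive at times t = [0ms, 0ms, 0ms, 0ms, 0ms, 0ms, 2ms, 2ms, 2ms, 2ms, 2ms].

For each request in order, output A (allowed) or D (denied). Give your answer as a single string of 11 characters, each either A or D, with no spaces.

Simulating step by step:
  req#1 t=0ms: ALLOW
  req#2 t=0ms: ALLOW
  req#3 t=0ms: DENY
  req#4 t=0ms: DENY
  req#5 t=0ms: DENY
  req#6 t=0ms: DENY
  req#7 t=2ms: ALLOW
  req#8 t=2ms: ALLOW
  req#9 t=2ms: DENY
  req#10 t=2ms: DENY
  req#11 t=2ms: DENY

Answer: AADDDDAADDD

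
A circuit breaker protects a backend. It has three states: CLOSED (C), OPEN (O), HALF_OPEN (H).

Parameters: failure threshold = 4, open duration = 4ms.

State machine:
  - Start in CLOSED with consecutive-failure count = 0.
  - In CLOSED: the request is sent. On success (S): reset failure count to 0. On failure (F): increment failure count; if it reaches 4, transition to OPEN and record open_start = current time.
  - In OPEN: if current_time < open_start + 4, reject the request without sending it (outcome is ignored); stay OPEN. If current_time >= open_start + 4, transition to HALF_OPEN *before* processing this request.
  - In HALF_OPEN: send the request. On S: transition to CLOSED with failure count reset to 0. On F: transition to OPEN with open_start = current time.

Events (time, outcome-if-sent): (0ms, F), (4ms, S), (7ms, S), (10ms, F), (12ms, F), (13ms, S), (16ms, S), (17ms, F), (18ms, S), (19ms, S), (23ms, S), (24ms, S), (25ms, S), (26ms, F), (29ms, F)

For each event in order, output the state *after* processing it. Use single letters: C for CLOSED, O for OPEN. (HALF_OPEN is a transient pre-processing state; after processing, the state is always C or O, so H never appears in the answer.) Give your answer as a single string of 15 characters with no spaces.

State after each event:
  event#1 t=0ms outcome=F: state=CLOSED
  event#2 t=4ms outcome=S: state=CLOSED
  event#3 t=7ms outcome=S: state=CLOSED
  event#4 t=10ms outcome=F: state=CLOSED
  event#5 t=12ms outcome=F: state=CLOSED
  event#6 t=13ms outcome=S: state=CLOSED
  event#7 t=16ms outcome=S: state=CLOSED
  event#8 t=17ms outcome=F: state=CLOSED
  event#9 t=18ms outcome=S: state=CLOSED
  event#10 t=19ms outcome=S: state=CLOSED
  event#11 t=23ms outcome=S: state=CLOSED
  event#12 t=24ms outcome=S: state=CLOSED
  event#13 t=25ms outcome=S: state=CLOSED
  event#14 t=26ms outcome=F: state=CLOSED
  event#15 t=29ms outcome=F: state=CLOSED

Answer: CCCCCCCCCCCCCCC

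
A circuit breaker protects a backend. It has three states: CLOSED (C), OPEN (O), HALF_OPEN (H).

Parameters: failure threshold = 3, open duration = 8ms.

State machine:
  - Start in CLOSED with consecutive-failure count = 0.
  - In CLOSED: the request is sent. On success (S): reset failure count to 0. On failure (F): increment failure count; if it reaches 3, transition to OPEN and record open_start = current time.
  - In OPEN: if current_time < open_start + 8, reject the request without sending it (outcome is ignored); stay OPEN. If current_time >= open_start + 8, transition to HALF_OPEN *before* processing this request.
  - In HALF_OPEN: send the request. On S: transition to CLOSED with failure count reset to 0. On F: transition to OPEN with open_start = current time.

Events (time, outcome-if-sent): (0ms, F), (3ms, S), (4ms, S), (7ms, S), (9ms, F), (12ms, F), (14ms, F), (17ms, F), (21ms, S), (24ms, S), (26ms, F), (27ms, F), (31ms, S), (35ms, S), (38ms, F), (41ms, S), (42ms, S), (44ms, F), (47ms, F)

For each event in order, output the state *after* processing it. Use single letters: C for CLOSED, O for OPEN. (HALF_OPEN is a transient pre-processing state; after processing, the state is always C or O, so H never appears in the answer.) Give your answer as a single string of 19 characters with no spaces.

Answer: CCCCCCOOOCCCCCCCCCC

Derivation:
State after each event:
  event#1 t=0ms outcome=F: state=CLOSED
  event#2 t=3ms outcome=S: state=CLOSED
  event#3 t=4ms outcome=S: state=CLOSED
  event#4 t=7ms outcome=S: state=CLOSED
  event#5 t=9ms outcome=F: state=CLOSED
  event#6 t=12ms outcome=F: state=CLOSED
  event#7 t=14ms outcome=F: state=OPEN
  event#8 t=17ms outcome=F: state=OPEN
  event#9 t=21ms outcome=S: state=OPEN
  event#10 t=24ms outcome=S: state=CLOSED
  event#11 t=26ms outcome=F: state=CLOSED
  event#12 t=27ms outcome=F: state=CLOSED
  event#13 t=31ms outcome=S: state=CLOSED
  event#14 t=35ms outcome=S: state=CLOSED
  event#15 t=38ms outcome=F: state=CLOSED
  event#16 t=41ms outcome=S: state=CLOSED
  event#17 t=42ms outcome=S: state=CLOSED
  event#18 t=44ms outcome=F: state=CLOSED
  event#19 t=47ms outcome=F: state=CLOSED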